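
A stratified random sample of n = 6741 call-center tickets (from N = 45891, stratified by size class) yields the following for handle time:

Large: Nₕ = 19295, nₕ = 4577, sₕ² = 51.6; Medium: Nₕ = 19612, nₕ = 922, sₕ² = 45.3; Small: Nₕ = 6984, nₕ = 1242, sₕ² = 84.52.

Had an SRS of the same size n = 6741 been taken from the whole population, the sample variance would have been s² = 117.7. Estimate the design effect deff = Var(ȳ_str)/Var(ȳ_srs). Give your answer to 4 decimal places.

Var(ȳ_str) = Σ Wₕ²(1−fₕ)sₕ²/nₕ with Wₕ = Nₕ/45891:
  Large: (19295/45891)²·(1−4577/19295)·51.6/4577 = 0.0015202231
  Medium: (19612/45891)²·(1−922/19612)·45.3/922 = 0.0085515221
  Small: (6984/45891)²·(1−1242/6984)·84.52/1242 = 0.0012958367
  → Var(ȳ_str) = 0.011367582.
Var(ȳ_srs) = (1 − 6741/45891)·117.7/6741 = 0.014895544.
deff = 0.011367582 / 0.014895544 = 0.7632.

0.7632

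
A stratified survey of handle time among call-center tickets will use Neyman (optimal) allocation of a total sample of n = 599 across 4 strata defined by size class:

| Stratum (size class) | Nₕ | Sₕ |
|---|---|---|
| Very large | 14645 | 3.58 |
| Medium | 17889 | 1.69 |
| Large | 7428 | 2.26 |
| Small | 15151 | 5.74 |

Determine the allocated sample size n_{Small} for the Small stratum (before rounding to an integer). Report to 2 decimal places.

Neyman allocation: nₕ = n·NₕSₕ / Σⱼ NⱼSⱼ.
Σ NⱼSⱼ = 14645·3.58 + 17889·1.69 + 7428·2.26 + 15151·5.74 = 186415.53.
n_{Small} = 599·15151·5.74 / 186415.53 = 279.45.

279.45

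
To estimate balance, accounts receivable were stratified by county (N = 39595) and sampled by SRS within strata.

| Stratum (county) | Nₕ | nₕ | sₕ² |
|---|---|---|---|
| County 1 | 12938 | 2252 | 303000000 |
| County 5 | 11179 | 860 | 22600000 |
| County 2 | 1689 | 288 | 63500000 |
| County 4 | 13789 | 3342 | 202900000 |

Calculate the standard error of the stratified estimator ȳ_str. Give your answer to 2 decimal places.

140.39

Var(ȳ_str) = Σₕ Wₕ²(1 − fₕ)sₕ²/nₕ with Wₕ = Nₕ/N, N = 39595.
County 1: Wₕ = 0.32675843; term = 0.32675843²·(1 − 0.17406091)·303000000/2252 = 11865.222.
County 5: Wₕ = 0.28233363; term = 0.28233363²·(1 − 0.07692996)·22600000/860 = 1933.6144.
County 2: Wₕ = 0.04265690; term = 0.04265690²·(1 − 0.17051510)·63500000/288 = 332.78851.
County 4: Wₕ = 0.34825104; term = 0.34825104²·(1 − 0.24236710)·202900000/3342 = 5578.5236.
Sum = 19710.149.
SE = √(19710.149) = 140.39.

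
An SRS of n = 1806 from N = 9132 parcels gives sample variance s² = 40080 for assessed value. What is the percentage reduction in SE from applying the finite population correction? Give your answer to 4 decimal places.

10.4325

f = n/N = 1806/9132 = 0.19776610.
SE_no-fpc = √(s²/n) = 4.7109119; SE_fpc = √((1−f)s²/n) = 4.2194465.
Ratio = √(1−f) = 0.89567511. Reduction = 100·(1 − 0.89567511) = 10.4325%.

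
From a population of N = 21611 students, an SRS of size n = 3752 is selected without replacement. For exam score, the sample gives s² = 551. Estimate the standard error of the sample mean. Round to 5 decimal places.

0.34837

Under SRS without replacement, Var(ȳ) = (1 − f)·s²/n with f = n/N = 3752/21611 = 0.17361529.
Var(ȳ) = (1 − 0.17361529)·551/3752 = 0.82638471·0.14685501 = 0.12135874.
SE(ȳ) = √(0.12135874) = 0.34837.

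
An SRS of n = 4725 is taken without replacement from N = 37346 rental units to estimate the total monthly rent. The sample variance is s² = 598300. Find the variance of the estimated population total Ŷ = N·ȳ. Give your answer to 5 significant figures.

1.5426 × 10^11

Var(Ŷ) = N²·Var(ȳ) = N²·(1 − n/N)·s²/n.
f = 4725/37346 = 0.12651957; Var(ȳ) = 0.87348043·598300/4725 = 110.60388.
Var(Ŷ) = 37346² · 110.60388 = 1.5426185 × 10^11.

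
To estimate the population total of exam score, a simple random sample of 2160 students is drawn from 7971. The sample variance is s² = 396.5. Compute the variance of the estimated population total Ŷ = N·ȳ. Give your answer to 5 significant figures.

8.5026 × 10^6

Var(Ŷ) = N²·Var(ȳ) = N²·(1 − n/N)·s²/n.
f = 2160/7971 = 0.27098231; Var(ȳ) = 0.72901769·396.5/2160 = 0.133822.
Var(Ŷ) = 7971² · 0.133822 = 8.5026271 × 10^6.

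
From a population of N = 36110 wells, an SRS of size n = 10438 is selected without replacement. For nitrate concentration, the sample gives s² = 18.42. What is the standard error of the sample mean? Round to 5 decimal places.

0.03542

Under SRS without replacement, Var(ȳ) = (1 − f)·s²/n with f = n/N = 10438/36110 = 0.28906120.
Var(ȳ) = (1 − 0.28906120)·18.42/10438 = 0.71093880·0.0017647059 = 0.0012545979.
SE(ȳ) = √(0.0012545979) = 0.03542.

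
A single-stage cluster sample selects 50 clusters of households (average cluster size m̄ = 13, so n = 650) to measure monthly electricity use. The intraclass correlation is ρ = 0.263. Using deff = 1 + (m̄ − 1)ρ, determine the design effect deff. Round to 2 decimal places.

deff = 1 + (13 − 1)·0.263 = 1 + 3.156 = 4.156.

4.16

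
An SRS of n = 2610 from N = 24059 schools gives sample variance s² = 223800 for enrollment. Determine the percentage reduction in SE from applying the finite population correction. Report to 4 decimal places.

f = n/N = 2610/24059 = 0.10848331.
SE_no-fpc = √(s²/n) = 9.2599744; SE_fpc = √((1−f)s²/n) = 8.7432828.
Ratio = √(1−f) = 0.94420161. Reduction = 100·(1 − 0.94420161) = 5.5798%.

5.5798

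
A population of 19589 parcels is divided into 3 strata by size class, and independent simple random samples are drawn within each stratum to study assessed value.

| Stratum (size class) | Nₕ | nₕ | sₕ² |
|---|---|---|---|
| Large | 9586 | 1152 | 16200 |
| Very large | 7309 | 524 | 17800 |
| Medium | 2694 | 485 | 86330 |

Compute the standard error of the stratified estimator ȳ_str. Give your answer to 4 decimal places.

3.1802

Var(ȳ_str) = Σₕ Wₕ²(1 − fₕ)sₕ²/nₕ with Wₕ = Nₕ/N, N = 19589.
Large: Wₕ = 0.48935627; term = 0.48935627²·(1 − 0.12017526)·16200/1152 = 2.9628456.
Very large: Wₕ = 0.37311757; term = 0.37311757²·(1 − 0.07169243)·17800/524 = 4.3900756.
Medium: Wₕ = 0.13752616; term = 0.13752616²·(1 − 0.18002970)·86330/485 = 2.7605065.
Sum = 10.113428.
SE = √(10.113428) = 3.1802.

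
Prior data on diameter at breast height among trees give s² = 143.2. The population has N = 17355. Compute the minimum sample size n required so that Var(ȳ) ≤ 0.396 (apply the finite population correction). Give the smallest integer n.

Without fpc, n₀ = s²/D = 143.2/0.396 = 361.6162.
With fpc, (1 − n/N)·s²/n ≤ D requires n ≥ n₀/(1 + n₀/N) = 361.6162/(1 + 361.6162/17355) = 354.2352.
Rounding up, n = 355.

355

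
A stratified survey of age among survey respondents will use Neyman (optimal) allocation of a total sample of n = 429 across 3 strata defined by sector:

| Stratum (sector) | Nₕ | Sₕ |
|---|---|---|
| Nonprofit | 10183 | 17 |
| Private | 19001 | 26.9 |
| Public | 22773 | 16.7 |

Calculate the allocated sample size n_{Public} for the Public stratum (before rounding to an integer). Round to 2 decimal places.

Neyman allocation: nₕ = n·NₕSₕ / Σⱼ NⱼSⱼ.
Σ NⱼSⱼ = 10183·17 + 19001·26.9 + 22773·16.7 = 1.064547 × 10^6.
n_{Public} = 429·22773·16.7 / (1.064547 × 10^6) = 153.26.

153.26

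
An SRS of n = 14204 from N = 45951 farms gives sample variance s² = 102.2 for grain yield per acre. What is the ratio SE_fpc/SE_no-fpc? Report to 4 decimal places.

f = n/N = 14204/45951 = 0.30911188.
SE_no-fpc = √(s²/n) = 0.084824267; SE_fpc = √((1−f)s²/n) = 0.070505659.
Ratio = √(1−f) = 0.83119680.

0.8312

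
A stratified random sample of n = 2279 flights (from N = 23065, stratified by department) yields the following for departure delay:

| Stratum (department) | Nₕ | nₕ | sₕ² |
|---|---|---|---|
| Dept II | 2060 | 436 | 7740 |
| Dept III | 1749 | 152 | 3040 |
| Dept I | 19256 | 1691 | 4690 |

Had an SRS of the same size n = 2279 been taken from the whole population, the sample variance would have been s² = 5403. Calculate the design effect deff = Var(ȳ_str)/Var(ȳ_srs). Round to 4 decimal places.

0.9267

Var(ȳ_str) = Σ Wₕ²(1−fₕ)sₕ²/nₕ with Wₕ = Nₕ/23065:
  Dept II: (2060/23065)²·(1−436/2060)·7740/436 = 0.11163511
  Dept III: (1749/23065)²·(1−152/1749)·3040/152 = 0.10500689
  Dept I: (19256/23065)²·(1−1691/19256)·4690/1691 = 1.763342
  → Var(ȳ_str) = 1.979984.
Var(ȳ_srs) = (1 − 2279/23065)·5403/2279 = 2.1365256.
deff = 1.979984 / 2.1365256 = 0.9267.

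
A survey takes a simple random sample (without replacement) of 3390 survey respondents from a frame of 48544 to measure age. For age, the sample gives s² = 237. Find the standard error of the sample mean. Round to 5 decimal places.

Under SRS without replacement, Var(ȳ) = (1 − f)·s²/n with f = n/N = 3390/48544 = 0.06983355.
Var(ȳ) = (1 − 0.06983355)·237/3390 = 0.93016645·0.069911504 = 0.065029336.
SE(ȳ) = √(0.065029336) = 0.25501.

0.25501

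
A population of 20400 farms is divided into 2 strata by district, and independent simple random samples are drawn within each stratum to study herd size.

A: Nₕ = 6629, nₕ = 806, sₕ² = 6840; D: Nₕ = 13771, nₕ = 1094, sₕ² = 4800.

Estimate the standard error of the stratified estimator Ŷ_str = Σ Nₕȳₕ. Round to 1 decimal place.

Var(Ŷ_str) = Σₕ Nₕ²(1 − fₕ)sₕ²/nₕ.
A: 6629²·(1 − 806/6629)·6840/806 = 3.2757886 × 10^8.
D: 13771²·(1 − 1094/13771)·4800/1094 = 7.6595964 × 10^8.
Sum = 1.0935385 × 10^9.
SE = √(1.0935385 × 10^9) = 33068.7.

33068.7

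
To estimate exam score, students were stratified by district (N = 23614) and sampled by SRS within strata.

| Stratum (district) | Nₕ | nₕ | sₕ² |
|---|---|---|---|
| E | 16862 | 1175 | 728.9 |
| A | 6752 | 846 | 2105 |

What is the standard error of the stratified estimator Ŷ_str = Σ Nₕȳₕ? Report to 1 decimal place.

Var(Ŷ_str) = Σₕ Nₕ²(1 − fₕ)sₕ²/nₕ.
E: 16862²·(1 − 1175/16862)·728.9/1175 = 1.6408885 × 10^8.
A: 6752²·(1 − 846/6752)·2105/846 = 9.9221917 × 10^7.
Sum = 2.6331077 × 10^8.
SE = √(2.6331077 × 10^8) = 16226.9.

16226.9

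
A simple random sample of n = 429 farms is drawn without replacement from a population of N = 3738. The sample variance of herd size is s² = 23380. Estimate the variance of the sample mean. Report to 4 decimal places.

Under SRS without replacement, Var(ȳ) = (1 − f)·s²/n with f = n/N = 429/3738 = 0.11476726.
Var(ȳ) = (1 − 0.11476726)·23380/429 = 0.88523274·54.498834 = 48.244153.

48.2442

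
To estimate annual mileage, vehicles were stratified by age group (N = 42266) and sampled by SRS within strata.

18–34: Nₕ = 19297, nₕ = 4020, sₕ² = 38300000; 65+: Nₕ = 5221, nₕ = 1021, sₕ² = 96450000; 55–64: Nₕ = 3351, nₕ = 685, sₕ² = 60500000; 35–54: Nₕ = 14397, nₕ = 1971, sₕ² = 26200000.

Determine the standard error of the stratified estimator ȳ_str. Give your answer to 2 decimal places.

Var(ȳ_str) = Σₕ Wₕ²(1 − fₕ)sₕ²/nₕ with Wₕ = Nₕ/N, N = 42266.
18–34: Wₕ = 0.45656083; term = 0.45656083²·(1 − 0.20832254)·38300000/4020 = 1572.238.
65+: Wₕ = 0.12352718; term = 0.12352718²·(1 − 0.19555641)·96450000/1021 = 1159.5705.
55–64: Wₕ = 0.07928358; term = 0.07928358²·(1 − 0.20441659)·60500000/685 = 441.6895.
35–54: Wₕ = 0.34062840; term = 0.34062840²·(1 − 0.13690352)·26200000/1971 = 1331.1767.
Sum = 4504.6747.
SE = √(4504.6747) = 67.12.

67.12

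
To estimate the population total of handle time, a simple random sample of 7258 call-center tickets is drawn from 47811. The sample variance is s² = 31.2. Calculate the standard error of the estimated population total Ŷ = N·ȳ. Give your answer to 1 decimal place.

Var(Ŷ) = N²·Var(ȳ) = N²·(1 − n/N)·s²/n.
f = 7258/47811 = 0.15180607; Var(ȳ) = 0.84819393·31.2/7258 = 0.0036461354.
Var(Ŷ) = 47811² · 0.0036461354 = 8.3346707 × 10^6.
SE(Ŷ) = √(8.3346707 × 10^6) = 2887.0.

2887.0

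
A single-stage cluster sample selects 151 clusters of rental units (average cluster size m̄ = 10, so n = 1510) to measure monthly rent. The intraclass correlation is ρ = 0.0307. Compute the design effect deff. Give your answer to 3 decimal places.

1.276

deff = 1 + (10 − 1)·0.0307 = 1 + 0.2763 = 1.2763.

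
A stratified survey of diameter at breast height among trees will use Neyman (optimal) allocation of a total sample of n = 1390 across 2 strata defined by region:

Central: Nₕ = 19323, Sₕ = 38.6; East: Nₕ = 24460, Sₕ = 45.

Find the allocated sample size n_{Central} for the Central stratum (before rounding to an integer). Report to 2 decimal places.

561.45

Neyman allocation: nₕ = n·NₕSₕ / Σⱼ NⱼSⱼ.
Σ NⱼSⱼ = 19323·38.6 + 24460·45 = 1.8465678 × 10^6.
n_{Central} = 1390·19323·38.6 / (1.8465678 × 10^6) = 561.45.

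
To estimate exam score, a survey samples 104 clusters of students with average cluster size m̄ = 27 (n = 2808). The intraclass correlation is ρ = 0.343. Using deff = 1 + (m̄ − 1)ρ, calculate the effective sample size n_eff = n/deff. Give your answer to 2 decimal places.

deff = 1 + (27 − 1)·0.343 = 1 + 8.918 = 9.918.
n_eff = 2808 / 9.918 = 283.12.

283.12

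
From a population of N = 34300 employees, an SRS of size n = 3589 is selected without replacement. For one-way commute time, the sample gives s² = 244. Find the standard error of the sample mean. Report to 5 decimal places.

0.24672

Under SRS without replacement, Var(ȳ) = (1 − f)·s²/n with f = n/N = 3589/34300 = 0.10463557.
Var(ȳ) = (1 − 0.10463557)·244/3589 = 0.89536443·0.067985511 = 0.060871809.
SE(ȳ) = √(0.060871809) = 0.24672.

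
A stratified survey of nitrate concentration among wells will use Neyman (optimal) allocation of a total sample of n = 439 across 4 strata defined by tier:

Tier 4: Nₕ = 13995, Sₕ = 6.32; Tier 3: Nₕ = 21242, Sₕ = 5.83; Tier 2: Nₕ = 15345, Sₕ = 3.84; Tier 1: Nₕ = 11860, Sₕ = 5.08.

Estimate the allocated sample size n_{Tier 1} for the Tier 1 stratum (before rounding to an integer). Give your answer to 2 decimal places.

79.80

Neyman allocation: nₕ = n·NₕSₕ / Σⱼ NⱼSⱼ.
Σ NⱼSⱼ = 13995·6.32 + 21242·5.83 + 15345·3.84 + 11860·5.08 = 331462.86.
n_{Tier 1} = 439·11860·5.08 / 331462.86 = 79.80.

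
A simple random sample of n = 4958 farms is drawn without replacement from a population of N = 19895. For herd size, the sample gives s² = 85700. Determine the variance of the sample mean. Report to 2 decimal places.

Under SRS without replacement, Var(ȳ) = (1 − f)·s²/n with f = n/N = 4958/19895 = 0.24920834.
Var(ȳ) = (1 − 0.24920834)·85700/4958 = 0.75079166·17.285196 = 12.977581.

12.98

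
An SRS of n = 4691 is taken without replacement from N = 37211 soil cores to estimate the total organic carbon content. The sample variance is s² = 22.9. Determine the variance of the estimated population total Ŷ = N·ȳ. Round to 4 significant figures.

Var(Ŷ) = N²·Var(ȳ) = N²·(1 − n/N)·s²/n.
f = 4691/37211 = 0.12606487; Var(ȳ) = 0.87393513·22.9/4691 = 0.0042662789.
Var(Ŷ) = 37211² · 0.0042662789 = 5.9073394 × 10^6.

5.907 × 10^6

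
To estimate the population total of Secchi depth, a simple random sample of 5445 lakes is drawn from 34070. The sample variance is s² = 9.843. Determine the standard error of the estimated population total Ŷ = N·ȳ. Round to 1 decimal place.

1327.8

Var(Ŷ) = N²·Var(ȳ) = N²·(1 − n/N)·s²/n.
f = 5445/34070 = 0.15981802; Var(ȳ) = 0.84018198·9.843/5445 = 0.0015188083.
Var(Ŷ) = 34070² · 0.0015188083 = 1.7629794 × 10^6.
SE(Ŷ) = √(1.7629794 × 10^6) = 1327.8.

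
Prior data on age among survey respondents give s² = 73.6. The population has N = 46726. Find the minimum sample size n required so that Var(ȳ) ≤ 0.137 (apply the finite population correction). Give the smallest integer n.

Without fpc, n₀ = s²/D = 73.6/0.137 = 537.2263.
With fpc, (1 − n/N)·s²/n ≤ D requires n ≥ n₀/(1 + n₀/N) = 537.2263/(1 + 537.2263/46726) = 531.1198.
Rounding up, n = 532.

532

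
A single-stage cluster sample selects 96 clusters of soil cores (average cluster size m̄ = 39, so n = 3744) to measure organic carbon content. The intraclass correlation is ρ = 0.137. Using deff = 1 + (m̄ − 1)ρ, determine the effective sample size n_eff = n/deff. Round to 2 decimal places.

deff = 1 + (39 − 1)·0.137 = 1 + 5.206 = 6.206.
n_eff = 3744 / 6.206 = 603.29.

603.29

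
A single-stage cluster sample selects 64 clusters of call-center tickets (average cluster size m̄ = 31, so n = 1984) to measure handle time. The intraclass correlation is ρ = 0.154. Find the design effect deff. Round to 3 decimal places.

5.620

deff = 1 + (31 − 1)·0.154 = 1 + 4.62 = 5.62.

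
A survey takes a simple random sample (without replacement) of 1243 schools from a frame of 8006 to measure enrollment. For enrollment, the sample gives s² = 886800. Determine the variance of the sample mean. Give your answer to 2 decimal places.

602.67

Under SRS without replacement, Var(ȳ) = (1 − f)·s²/n with f = n/N = 1243/8006 = 0.15525856.
Var(ȳ) = (1 − 0.15525856)·886800/1243 = 0.84474144·713.43524 = 602.66831.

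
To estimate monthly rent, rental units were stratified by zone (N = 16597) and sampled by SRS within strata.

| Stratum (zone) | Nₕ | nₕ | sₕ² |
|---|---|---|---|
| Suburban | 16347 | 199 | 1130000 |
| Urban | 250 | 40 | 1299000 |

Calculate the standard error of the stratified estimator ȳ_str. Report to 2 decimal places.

Var(ȳ_str) = Σₕ Wₕ²(1 − fₕ)sₕ²/nₕ with Wₕ = Nₕ/N, N = 16597.
Suburban: Wₕ = 0.98493704; term = 0.98493704²·(1 − 0.01217349)·1130000/199 = 5441.5545.
Urban: Wₕ = 0.01506296; term = 0.01506296²·(1 − 0.16000000)·1299000/40 = 6.1894103.
Sum = 5447.7439.
SE = √(5447.7439) = 73.81.

73.81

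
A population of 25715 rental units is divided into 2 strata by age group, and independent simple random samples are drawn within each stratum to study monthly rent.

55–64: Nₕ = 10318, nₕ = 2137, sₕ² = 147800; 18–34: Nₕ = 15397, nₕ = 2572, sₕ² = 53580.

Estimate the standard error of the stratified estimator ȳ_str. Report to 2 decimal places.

3.88

Var(ȳ_str) = Σₕ Wₕ²(1 − fₕ)sₕ²/nₕ with Wₕ = Nₕ/N, N = 25715.
55–64: Wₕ = 0.40124441; term = 0.40124441²·(1 − 0.20711378)·147800/2137 = 8.8287409.
18–34: Wₕ = 0.59875559; term = 0.59875559²·(1 − 0.16704553)·53580/2572 = 6.220885.
Sum = 15.049626.
SE = √(15.049626) = 3.88.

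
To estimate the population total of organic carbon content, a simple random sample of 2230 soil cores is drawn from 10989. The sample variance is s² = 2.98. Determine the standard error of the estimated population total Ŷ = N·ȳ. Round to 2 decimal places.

358.64

Var(Ŷ) = N²·Var(ȳ) = N²·(1 − n/N)·s²/n.
f = 2230/10989 = 0.20293020; Var(ȳ) = 0.79706980·2.98/2230 = 0.0010651426.
Var(Ŷ) = 10989² · 0.0010651426 = 128624.62.
SE(Ŷ) = √(128624.62) = 358.64.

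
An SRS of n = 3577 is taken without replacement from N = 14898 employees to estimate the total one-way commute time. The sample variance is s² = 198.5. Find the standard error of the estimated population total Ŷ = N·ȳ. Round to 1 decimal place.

Var(Ŷ) = N²·Var(ȳ) = N²·(1 − n/N)·s²/n.
f = 3577/14898 = 0.24009934; Var(ȳ) = 0.75990066·198.5/3577 = 0.042169494.
Var(Ŷ) = 14898² · 0.042169494 = 9.3595362 × 10^6.
SE(Ŷ) = √(9.3595362 × 10^6) = 3059.3.

3059.3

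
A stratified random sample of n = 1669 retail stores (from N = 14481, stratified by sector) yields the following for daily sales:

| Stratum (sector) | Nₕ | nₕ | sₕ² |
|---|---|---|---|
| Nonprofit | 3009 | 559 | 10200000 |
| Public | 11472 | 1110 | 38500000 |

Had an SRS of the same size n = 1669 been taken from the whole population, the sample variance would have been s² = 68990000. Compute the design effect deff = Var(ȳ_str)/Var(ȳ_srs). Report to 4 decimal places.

0.5552

Var(ȳ_str) = Σ Wₕ²(1−fₕ)sₕ²/nₕ with Wₕ = Nₕ/14481:
  Nonprofit: (3009/14481)²·(1−559/3009)·10200000/559 = 641.47469
  Public: (11472/14481)²·(1−1110/11472)·38500000/1110 = 19661.804
  → Var(ȳ_str) = 20303.279.
Var(ȳ_srs) = (1 − 1669/14481)·68990000/1669 = 36571.956.
deff = 20303.279 / 36571.956 = 0.5552.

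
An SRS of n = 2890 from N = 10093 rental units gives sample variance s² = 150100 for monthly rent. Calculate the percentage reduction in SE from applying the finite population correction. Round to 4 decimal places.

f = n/N = 2890/10093 = 0.28633707.
SE_no-fpc = √(s²/n) = 7.2067827; SE_fpc = √((1−f)s²/n) = 6.0881872.
Ratio = √(1−f) = 0.84478573. Reduction = 100·(1 − 0.84478573) = 15.5214%.

15.5214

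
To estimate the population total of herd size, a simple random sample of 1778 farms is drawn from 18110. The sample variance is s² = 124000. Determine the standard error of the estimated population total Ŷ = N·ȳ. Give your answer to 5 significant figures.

Var(Ŷ) = N²·Var(ȳ) = N²·(1 − n/N)·s²/n.
f = 1778/18110 = 0.09817780; Var(ȳ) = 0.90182220·124000/1778 = 62.894237.
Var(Ŷ) = 18110² · 62.894237 = 2.0627555 × 10^10.
SE(Ŷ) = √(2.0627555 × 10^10) = 143620.

143620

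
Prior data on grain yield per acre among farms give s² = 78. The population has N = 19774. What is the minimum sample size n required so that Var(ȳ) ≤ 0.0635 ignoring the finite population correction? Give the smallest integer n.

Without fpc, n₀ = s²/D = 78/0.0635 = 1228.3465.
Rounding up, n = 1229.

1229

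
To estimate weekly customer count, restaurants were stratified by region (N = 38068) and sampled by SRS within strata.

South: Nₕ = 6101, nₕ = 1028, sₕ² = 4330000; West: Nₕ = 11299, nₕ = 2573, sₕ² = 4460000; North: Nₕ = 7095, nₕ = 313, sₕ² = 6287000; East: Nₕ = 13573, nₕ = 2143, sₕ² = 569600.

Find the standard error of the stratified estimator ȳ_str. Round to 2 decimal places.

30.05

Var(ȳ_str) = Σₕ Wₕ²(1 − fₕ)sₕ²/nₕ with Wₕ = Nₕ/N, N = 38068.
South: Wₕ = 0.16026584; term = 0.16026584²·(1 − 0.16849697)·4330000/1028 = 89.958157.
West: Wₕ = 0.29681097; term = 0.29681097²·(1 − 0.22771927)·4460000/2573 = 117.93159.
North: Wₕ = 0.18637701; term = 0.18637701²·(1 − 0.04411557)·6287000/313 = 666.94372.
East: Wₕ = 0.35654618; term = 0.35654618²·(1 − 0.15788698)·569600/2143 = 28.454422.
Sum = 903.28789.
SE = √(903.28789) = 30.05.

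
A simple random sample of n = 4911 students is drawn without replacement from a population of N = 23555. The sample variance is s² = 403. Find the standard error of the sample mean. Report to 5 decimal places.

Under SRS without replacement, Var(ȳ) = (1 − f)·s²/n with f = n/N = 4911/23555 = 0.20849077.
Var(ȳ) = (1 − 0.20849077)·403/4911 = 0.79150923·0.08206068 = 0.064951786.
SE(ȳ) = √(0.064951786) = 0.25486.

0.25486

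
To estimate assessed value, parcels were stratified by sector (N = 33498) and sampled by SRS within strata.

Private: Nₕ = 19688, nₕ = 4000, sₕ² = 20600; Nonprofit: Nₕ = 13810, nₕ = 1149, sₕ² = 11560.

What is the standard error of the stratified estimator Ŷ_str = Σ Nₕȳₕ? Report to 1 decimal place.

Var(Ŷ_str) = Σₕ Nₕ²(1 − fₕ)sₕ²/nₕ.
Private: 19688²·(1 − 4000/19688)·20600/4000 = 1.5906565 × 10^9.
Nonprofit: 13810²·(1 − 1149/13810)·11560/1149 = 1.7591363 × 10^9.
Sum = 3.3497928 × 10^9.
SE = √(3.3497928 × 10^9) = 57877.4.

57877.4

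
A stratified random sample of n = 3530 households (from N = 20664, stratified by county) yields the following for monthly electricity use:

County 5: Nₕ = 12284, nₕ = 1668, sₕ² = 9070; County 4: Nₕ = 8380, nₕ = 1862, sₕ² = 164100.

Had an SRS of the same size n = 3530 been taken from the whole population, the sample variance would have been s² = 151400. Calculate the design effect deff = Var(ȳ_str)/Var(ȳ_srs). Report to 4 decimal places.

Var(ȳ_str) = Σ Wₕ²(1−fₕ)sₕ²/nₕ with Wₕ = Nₕ/20664:
  County 5: (12284/20664)²·(1−1668/12284)·9070/1668 = 1.6606694
  County 4: (8380/20664)²·(1−1862/8380)·164100/1862 = 11.273493
  → Var(ȳ_str) = 12.934162.
Var(ȳ_srs) = (1 − 3530/20664)·151400/3530 = 35.562767.
deff = 12.934162 / 35.562767 = 0.3637.

0.3637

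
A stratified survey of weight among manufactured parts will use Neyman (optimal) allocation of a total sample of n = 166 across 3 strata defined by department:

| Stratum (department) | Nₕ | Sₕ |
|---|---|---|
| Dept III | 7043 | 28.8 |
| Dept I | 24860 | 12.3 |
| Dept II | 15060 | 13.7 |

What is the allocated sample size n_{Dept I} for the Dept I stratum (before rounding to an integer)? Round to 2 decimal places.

71.00

Neyman allocation: nₕ = n·NₕSₕ / Σⱼ NⱼSⱼ.
Σ NⱼSⱼ = 7043·28.8 + 24860·12.3 + 15060·13.7 = 714938.4.
n_{Dept I} = 166·24860·12.3 / 714938.4 = 71.00.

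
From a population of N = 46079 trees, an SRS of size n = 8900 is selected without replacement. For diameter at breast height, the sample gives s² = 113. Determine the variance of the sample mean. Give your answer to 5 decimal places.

0.01024

Under SRS without replacement, Var(ȳ) = (1 − f)·s²/n with f = n/N = 8900/46079 = 0.19314655.
Var(ȳ) = (1 − 0.19314655)·113/8900 = 0.80685345·0.012696629 = 0.010244319.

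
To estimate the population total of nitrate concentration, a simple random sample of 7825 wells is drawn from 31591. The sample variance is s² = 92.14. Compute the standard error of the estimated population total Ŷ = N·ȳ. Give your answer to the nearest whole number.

Var(Ŷ) = N²·Var(ȳ) = N²·(1 − n/N)·s²/n.
f = 7825/31591 = 0.24769713; Var(ȳ) = 0.75230287·92.14/7825 = 0.0088584264.
Var(Ŷ) = 31591² · 0.0088584264 = 8.8406323 × 10^6.
SE(Ŷ) = √(8.8406323 × 10^6) = 2973.

2973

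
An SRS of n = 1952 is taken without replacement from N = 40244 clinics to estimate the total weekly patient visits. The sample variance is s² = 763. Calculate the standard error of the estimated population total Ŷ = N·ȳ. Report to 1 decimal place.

24543.0

Var(Ŷ) = N²·Var(ȳ) = N²·(1 − n/N)·s²/n.
f = 1952/40244 = 0.04850412; Var(ȳ) = 0.95149588·763/1952 = 0.3719218.
Var(Ŷ) = 40244² · 0.3719218 = 6.0235694 × 10^8.
SE(Ŷ) = √(6.0235694 × 10^8) = 24543.0.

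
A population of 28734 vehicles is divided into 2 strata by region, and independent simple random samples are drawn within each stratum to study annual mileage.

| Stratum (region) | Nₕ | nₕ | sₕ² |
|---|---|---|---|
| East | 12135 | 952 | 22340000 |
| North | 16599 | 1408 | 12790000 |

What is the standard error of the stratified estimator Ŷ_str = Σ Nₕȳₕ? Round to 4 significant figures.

2.340 × 10^6

Var(Ŷ_str) = Σₕ Nₕ²(1 − fₕ)sₕ²/nₕ.
East: 12135²·(1 − 952/12135)·22340000/952 = 3.1845225 × 10^12.
North: 16599²·(1 − 1408/16599)·12790000/1408 = 2.290531 × 10^12.
Sum = 5.4750535 × 10^12.
SE = √(5.4750535 × 10^12) = 2.340 × 10^6.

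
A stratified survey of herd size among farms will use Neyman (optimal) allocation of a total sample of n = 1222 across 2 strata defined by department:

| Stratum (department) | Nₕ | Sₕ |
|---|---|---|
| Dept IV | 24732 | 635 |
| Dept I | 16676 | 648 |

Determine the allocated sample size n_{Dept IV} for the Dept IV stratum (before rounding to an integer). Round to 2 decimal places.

723.90

Neyman allocation: nₕ = n·NₕSₕ / Σⱼ NⱼSⱼ.
Σ NⱼSⱼ = 24732·635 + 16676·648 = 2.6510868 × 10^7.
n_{Dept IV} = 1222·24732·635 / (2.6510868 × 10^7) = 723.90.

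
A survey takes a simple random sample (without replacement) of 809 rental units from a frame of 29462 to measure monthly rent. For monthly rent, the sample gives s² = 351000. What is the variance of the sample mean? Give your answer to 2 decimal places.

421.96

Under SRS without replacement, Var(ȳ) = (1 − f)·s²/n with f = n/N = 809/29462 = 0.02745910.
Var(ȳ) = (1 − 0.02745910)·351000/809 = 0.97254090·433.86897 = 421.95532.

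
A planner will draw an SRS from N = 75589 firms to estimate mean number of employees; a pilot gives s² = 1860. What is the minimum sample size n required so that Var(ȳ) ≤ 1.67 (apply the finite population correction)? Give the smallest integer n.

1098

Without fpc, n₀ = s²/D = 1860/1.67 = 1113.7725.
With fpc, (1 − n/N)·s²/n ≤ D requires n ≥ n₀/(1 + n₀/N) = 1113.7725/(1 + 1113.7725/75589) = 1097.5998.
Rounding up, n = 1098.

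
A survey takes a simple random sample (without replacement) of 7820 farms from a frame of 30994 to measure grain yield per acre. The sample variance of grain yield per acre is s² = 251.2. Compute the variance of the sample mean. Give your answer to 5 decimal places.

0.02402

Under SRS without replacement, Var(ȳ) = (1 − f)·s²/n with f = n/N = 7820/30994 = 0.25230690.
Var(ȳ) = (1 − 0.25230690)·251.2/7820 = 0.74769310·0.032122762 = 0.024017968.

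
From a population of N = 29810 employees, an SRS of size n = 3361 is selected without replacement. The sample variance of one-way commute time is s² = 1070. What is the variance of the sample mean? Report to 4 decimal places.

0.2825

Under SRS without replacement, Var(ȳ) = (1 − f)·s²/n with f = n/N = 3361/29810 = 0.11274740.
Var(ȳ) = (1 − 0.11274740)·1070/3361 = 0.88725260·0.31835763 = 0.28246364.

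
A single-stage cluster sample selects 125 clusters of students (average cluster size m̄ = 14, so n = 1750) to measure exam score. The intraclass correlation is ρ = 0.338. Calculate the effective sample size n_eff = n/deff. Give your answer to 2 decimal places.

deff = 1 + (14 − 1)·0.338 = 1 + 4.394 = 5.394.
n_eff = 1750 / 5.394 = 324.43.

324.43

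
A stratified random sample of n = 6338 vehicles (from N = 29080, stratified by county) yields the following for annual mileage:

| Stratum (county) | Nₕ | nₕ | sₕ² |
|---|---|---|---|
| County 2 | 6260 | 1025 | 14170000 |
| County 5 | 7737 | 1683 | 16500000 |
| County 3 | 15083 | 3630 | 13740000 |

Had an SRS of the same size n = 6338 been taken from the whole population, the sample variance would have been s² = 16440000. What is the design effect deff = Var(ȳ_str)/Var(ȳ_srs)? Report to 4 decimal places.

Var(ȳ_str) = Σ Wₕ²(1−fₕ)sₕ²/nₕ with Wₕ = Nₕ/29080:
  County 2: (6260/29080)²·(1−1025/6260)·14170000/1025 = 535.73275
  County 5: (7737/29080)²·(1−1683/7737)·16500000/1683 = 543.03277
  County 3: (15083/29080)²·(1−3630/15083)·13740000/3630 = 773.21148
  → Var(ȳ_str) = 1851.977.
Var(ȳ_srs) = (1 − 6338/29080)·16440000/6338 = 2028.5412.
deff = 1851.977 / 2028.5412 = 0.9130.

0.9130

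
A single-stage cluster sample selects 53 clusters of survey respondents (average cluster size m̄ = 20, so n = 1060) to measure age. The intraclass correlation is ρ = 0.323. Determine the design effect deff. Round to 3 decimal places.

7.137

deff = 1 + (20 − 1)·0.323 = 1 + 6.137 = 7.137.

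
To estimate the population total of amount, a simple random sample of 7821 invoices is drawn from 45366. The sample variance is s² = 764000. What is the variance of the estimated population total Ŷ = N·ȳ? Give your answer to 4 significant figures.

1.664 × 10^11

Var(Ŷ) = N²·Var(ȳ) = N²·(1 − n/N)·s²/n.
f = 7821/45366 = 0.17239783; Var(ȳ) = 0.82760217·764000/7821 = 80.844912.
Var(Ŷ) = 45366² · 80.844912 = 1.6638481 × 10^11.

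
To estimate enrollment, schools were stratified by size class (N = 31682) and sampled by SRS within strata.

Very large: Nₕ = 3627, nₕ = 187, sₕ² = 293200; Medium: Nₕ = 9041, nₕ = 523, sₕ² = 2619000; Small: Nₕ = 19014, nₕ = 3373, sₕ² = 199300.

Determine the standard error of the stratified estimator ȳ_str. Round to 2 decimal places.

Var(ȳ_str) = Σₕ Wₕ²(1 − fₕ)sₕ²/nₕ with Wₕ = Nₕ/N, N = 31682.
Very large: Wₕ = 0.11448141; term = 0.11448141²·(1 − 0.05155776)·293200/187 = 19.489611.
Medium: Wₕ = 0.28536709; term = 0.28536709²·(1 − 0.05784758)·2619000/523 = 384.20475.
Small: Wₕ = 0.60015151; term = 0.60015151²·(1 − 0.17739560)·199300/3373 = 17.50668.
Sum = 421.20104.
SE = √(421.20104) = 20.52.

20.52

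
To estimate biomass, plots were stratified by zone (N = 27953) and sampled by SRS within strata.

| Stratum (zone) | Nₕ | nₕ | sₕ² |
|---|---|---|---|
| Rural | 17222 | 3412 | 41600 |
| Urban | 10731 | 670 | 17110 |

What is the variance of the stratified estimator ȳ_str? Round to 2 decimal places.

7.24

Var(ȳ_str) = Σₕ Wₕ²(1 − fₕ)sₕ²/nₕ with Wₕ = Nₕ/N, N = 27953.
Rural: Wₕ = 0.61610561; term = 0.61610561²·(1 − 0.19811869)·41600/3412 = 3.7111176.
Urban: Wₕ = 0.38389439; term = 0.38389439²·(1 − 0.06243593)·17110/670 = 3.5285778.
Sum = 7.2396954.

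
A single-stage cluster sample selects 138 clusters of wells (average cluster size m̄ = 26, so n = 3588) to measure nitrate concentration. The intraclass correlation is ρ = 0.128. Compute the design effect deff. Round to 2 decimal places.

deff = 1 + (26 − 1)·0.128 = 1 + 3.2 = 4.2.

4.20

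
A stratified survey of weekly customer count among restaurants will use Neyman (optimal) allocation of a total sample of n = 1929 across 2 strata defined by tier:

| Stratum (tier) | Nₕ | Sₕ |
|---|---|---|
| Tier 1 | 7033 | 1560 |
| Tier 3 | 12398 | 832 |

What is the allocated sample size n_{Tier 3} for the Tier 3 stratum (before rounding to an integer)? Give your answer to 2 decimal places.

Neyman allocation: nₕ = n·NₕSₕ / Σⱼ NⱼSⱼ.
Σ NⱼSⱼ = 7033·1560 + 12398·832 = 2.1286616 × 10^7.
n_{Tier 3} = 1929·12398·832 / (2.1286616 × 10^7) = 934.76.

934.76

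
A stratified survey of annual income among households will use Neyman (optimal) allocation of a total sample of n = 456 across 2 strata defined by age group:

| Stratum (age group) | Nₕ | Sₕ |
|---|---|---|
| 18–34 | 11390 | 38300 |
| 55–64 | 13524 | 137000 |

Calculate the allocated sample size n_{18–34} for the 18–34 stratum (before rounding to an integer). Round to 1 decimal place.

86.9

Neyman allocation: nₕ = n·NₕSₕ / Σⱼ NⱼSⱼ.
Σ NⱼSⱼ = 11390·38300 + 13524·137000 = 2.289025 × 10^9.
n_{18–34} = 456·11390·38300 / (2.289025 × 10^9) = 86.9.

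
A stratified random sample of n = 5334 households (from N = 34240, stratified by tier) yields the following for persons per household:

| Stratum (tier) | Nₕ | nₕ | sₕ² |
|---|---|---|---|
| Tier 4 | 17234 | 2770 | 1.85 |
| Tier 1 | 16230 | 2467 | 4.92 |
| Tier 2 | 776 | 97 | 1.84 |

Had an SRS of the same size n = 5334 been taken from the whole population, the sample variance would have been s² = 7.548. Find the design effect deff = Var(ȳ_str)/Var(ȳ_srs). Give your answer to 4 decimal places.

Var(ȳ_str) = Σ Wₕ²(1−fₕ)sₕ²/nₕ with Wₕ = Nₕ/34240:
  Tier 4: (17234/34240)²·(1−2770/17234)·1.85/2770 = 1.4200347 × 10^-4
  Tier 1: (16230/34240)²·(1−2467/16230)·4.92/2467 = 3.7997942 × 10^-4
  Tier 2: (776/34240)²·(1−97/776)·1.84/97 = 8.5253079 × 10^-6
  → Var(ȳ_str) = 5.305082 × 10^-4.
Var(ȳ_srs) = (1 − 5334/34240)·7.548/5334 = 0.0011946292.
deff = (5.305082 × 10^-4) / 0.0011946292 = 0.4441.

0.4441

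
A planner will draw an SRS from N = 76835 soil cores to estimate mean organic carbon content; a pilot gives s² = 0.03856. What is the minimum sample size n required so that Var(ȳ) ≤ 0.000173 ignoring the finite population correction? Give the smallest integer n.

223

Without fpc, n₀ = s²/D = 0.03856/0.000173 = 222.8902.
Rounding up, n = 223.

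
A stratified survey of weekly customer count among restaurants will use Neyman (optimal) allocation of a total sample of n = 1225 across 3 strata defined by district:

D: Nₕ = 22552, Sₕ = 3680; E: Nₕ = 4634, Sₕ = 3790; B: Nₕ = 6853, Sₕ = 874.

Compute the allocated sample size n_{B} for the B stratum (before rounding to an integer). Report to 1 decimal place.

Neyman allocation: nₕ = n·NₕSₕ / Σⱼ NⱼSⱼ.
Σ NⱼSⱼ = 22552·3680 + 4634·3790 + 6853·874 = 1.0654374 × 10^8.
n_{B} = 1225·6853·874 / (1.0654374 × 10^8) = 68.9.

68.9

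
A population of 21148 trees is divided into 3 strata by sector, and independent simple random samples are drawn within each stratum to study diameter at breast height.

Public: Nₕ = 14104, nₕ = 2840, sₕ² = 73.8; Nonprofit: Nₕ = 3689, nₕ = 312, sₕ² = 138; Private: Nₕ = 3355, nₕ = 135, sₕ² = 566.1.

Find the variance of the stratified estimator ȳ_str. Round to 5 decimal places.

Var(ȳ_str) = Σₕ Wₕ²(1 − fₕ)sₕ²/nₕ with Wₕ = Nₕ/N, N = 21148.
Public: Wₕ = 0.66691886; term = 0.66691886²·(1 − 0.20136132)·73.8/2840 = 0.0092306941.
Nonprofit: Wₕ = 0.17443730; term = 0.17443730²·(1 − 0.08457577)·138/312 = 0.012320423.
Private: Wₕ = 0.15864384; term = 0.15864384²·(1 − 0.04023845)·566.1/135 = 0.10129061.
Sum = 0.12284173.

0.12284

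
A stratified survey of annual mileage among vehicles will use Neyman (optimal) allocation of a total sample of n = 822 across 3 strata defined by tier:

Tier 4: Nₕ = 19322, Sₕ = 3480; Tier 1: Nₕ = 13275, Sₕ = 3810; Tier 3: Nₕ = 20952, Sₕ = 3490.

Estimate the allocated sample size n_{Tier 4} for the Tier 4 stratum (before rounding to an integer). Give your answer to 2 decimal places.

Neyman allocation: nₕ = n·NₕSₕ / Σⱼ NⱼSⱼ.
Σ NⱼSⱼ = 19322·3480 + 13275·3810 + 20952·3490 = 1.9094079 × 10^8.
n_{Tier 4} = 822·19322·3480 / (1.9094079 × 10^8) = 289.47.

289.47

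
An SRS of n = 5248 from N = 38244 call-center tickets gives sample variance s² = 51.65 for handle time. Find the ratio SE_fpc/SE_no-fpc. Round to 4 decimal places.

f = n/N = 5248/38244 = 0.13722414.
SE_no-fpc = √(s²/n) = 0.099206071; SE_fpc = √((1−f)s²/n) = 0.092148282.
Ratio = √(1−f) = 0.92885729.

0.9289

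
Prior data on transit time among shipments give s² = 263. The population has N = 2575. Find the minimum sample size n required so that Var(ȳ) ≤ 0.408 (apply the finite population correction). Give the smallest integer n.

516

Without fpc, n₀ = s²/D = 263/0.408 = 644.6078.
With fpc, (1 − n/N)·s²/n ≤ D requires n ≥ n₀/(1 + n₀/N) = 644.6078/(1 + 644.6078/2575) = 515.5488.
Rounding up, n = 516.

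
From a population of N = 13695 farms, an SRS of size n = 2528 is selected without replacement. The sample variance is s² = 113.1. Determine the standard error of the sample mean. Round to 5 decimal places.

Under SRS without replacement, Var(ȳ) = (1 − f)·s²/n with f = n/N = 2528/13695 = 0.18459292.
Var(ȳ) = (1 − 0.18459292)·113.1/2528 = 0.81540708·0.044738924 = 0.036480436.
SE(ȳ) = √(0.036480436) = 0.19100.

0.19100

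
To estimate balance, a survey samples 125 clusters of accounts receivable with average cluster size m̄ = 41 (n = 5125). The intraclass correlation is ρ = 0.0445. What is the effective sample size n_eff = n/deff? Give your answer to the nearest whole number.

deff = 1 + (41 − 1)·0.0445 = 1 + 1.78 = 2.78.
n_eff = 5125 / 2.78 = 1844.

1844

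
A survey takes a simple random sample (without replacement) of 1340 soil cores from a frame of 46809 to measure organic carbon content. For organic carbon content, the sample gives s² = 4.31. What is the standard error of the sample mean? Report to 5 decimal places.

Under SRS without replacement, Var(ȳ) = (1 − f)·s²/n with f = n/N = 1340/46809 = 0.02862697.
Var(ȳ) = (1 − 0.02862697)·4.31/1340 = 0.97137303·0.0032164179 = 0.0031243416.
SE(ȳ) = √(0.0031243416) = 0.05590.

0.05590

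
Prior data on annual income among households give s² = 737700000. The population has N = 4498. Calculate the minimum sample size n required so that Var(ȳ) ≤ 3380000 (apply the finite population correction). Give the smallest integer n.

209

Without fpc, n₀ = s²/D = 737700000/3380000 = 218.2544.
With fpc, (1 − n/N)·s²/n ≤ D requires n ≥ n₀/(1 + n₀/N) = 218.2544/(1 + 218.2544/4498) = 208.1542.
Rounding up, n = 209.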